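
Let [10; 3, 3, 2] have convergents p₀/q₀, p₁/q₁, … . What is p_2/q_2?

Using pₖ = aₖpₖ₋₁ + pₖ₋₂, qₖ = aₖqₖ₋₁ + qₖ₋₂ (with p₋₁=1, p₋₂=0, q₋₁=0, q₋₂=1):
  k=0: a=10, p=10, q=1
  k=1: a=3, p=31, q=3
  k=2: a=3, p=103, q=10

103/10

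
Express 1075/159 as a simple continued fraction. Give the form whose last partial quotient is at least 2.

[6; 1, 3, 5, 2, 3]

1075 = 6*159 + 121
159 = 1*121 + 38
121 = 3*38 + 7
38 = 5*7 + 3
7 = 2*3 + 1
3 = 3*1 + 0  (stop)
So 1075/159 = [6; 1, 3, 5, 2, 3].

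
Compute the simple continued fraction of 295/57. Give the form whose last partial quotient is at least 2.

295 = 5·57 + 10
57 = 5·10 + 7
10 = 1·7 + 3
7 = 2·3 + 1
3 = 3·1 + 0  (stop)
So 295/57 = [5; 5, 1, 2, 3].

[5; 5, 1, 2, 3]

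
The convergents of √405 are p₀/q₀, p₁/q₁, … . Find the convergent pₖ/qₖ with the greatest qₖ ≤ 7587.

51841/2576

√405 = [20; 8, 40, …] (period length 2).
Convergents:
  p_0/q_0 = 20/1
  p_1/q_1 = 161/8
  p_2/q_2 = 6460/321
  p_3/q_3 = 51841/2576
  p_4/q_4 = 2080100/103361
q_3 = 2576 ≤ 7587 < 103361 = q_4, so the answer is 51841/2576.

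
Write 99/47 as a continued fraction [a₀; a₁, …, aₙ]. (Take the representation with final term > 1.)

99 = 2*47 + 5
47 = 9*5 + 2
5 = 2*2 + 1
2 = 2*1 + 0  (stop)
So 99/47 = [2; 9, 2, 2].

[2; 9, 2, 2]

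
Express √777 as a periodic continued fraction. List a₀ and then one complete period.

[27; 1, 6, 1, 54]

a₀ = ⌊√777⌋ = 27.
With m₀=0, d₀=1 and mₖ₊₁ = dₖaₖ − mₖ, dₖ₊₁ = (n − mₖ₊₁²)/dₖ, aₖ₊₁ = ⌊(a₀+mₖ₊₁)/dₖ₊₁⌋:
  k=1: m=27, d=48, a=1
  k=2: m=21, d=7, a=6
  k=3: m=21, d=48, a=1
  k=4: m=27, d=1, a=54
d=1 and a=2a₀=54 at k=4, so the next step gives (m, d) = (27, 48) again — its k=1 value — and the period has length 4.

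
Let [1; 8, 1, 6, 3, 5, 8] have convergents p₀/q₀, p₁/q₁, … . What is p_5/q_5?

Using pₖ = aₖpₖ₋₁ + pₖ₋₂, qₖ = aₖqₖ₋₁ + qₖ₋₂ (with p₋₁=1, p₋₂=0, q₋₁=0, q₋₂=1):
  k=0: a=1, p=1, q=1
  k=1: a=8, p=9, q=8
  k=2: a=1, p=10, q=9
  k=3: a=6, p=69, q=62
  k=4: a=3, p=217, q=195
  k=5: a=5, p=1154, q=1037

1154/1037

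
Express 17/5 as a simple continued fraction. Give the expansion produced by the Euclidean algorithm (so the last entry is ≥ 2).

17 = 3·5 + 2
5 = 2·2 + 1
2 = 2·1 + 0  (stop)
So 17/5 = [3; 2, 2].

[3; 2, 2]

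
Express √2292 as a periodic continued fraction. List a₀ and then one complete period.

[47; 1, 6, 1, 94]

a₀ = ⌊√2292⌋ = 47.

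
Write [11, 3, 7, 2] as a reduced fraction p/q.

532/47

Using pₖ = aₖpₖ₋₁ + pₖ₋₂ and qₖ = aₖqₖ₋₁ + qₖ₋₂:
  k=0: a=11, p=11, q=1
  k=1: a=3, p=34, q=3
  k=2: a=7, p=249, q=22
  k=3: a=2, p=532, q=47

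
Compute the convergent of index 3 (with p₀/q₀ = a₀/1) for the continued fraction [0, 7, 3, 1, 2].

4/29

Using pₖ = aₖpₖ₋₁ + pₖ₋₂, qₖ = aₖqₖ₋₁ + qₖ₋₂ (with p₋₁=1, p₋₂=0, q₋₁=0, q₋₂=1):
  k=0: a=0, p=0, q=1
  k=1: a=7, p=1, q=7
  k=2: a=3, p=3, q=22
  k=3: a=1, p=4, q=29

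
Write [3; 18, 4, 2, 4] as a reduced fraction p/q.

2227/729

Fold from the inside: start with 4/1.
  2 + 1/4 = 9/4
  4 + 4/9 = 40/9
  18 + 9/40 = 729/40
  3 + 40/729 = 2227/729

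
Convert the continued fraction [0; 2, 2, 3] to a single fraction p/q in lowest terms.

Fold from the inside: start with 3/1.
  2 + 1/3 = 7/3
  2 + 3/7 = 17/7
  0 + 7/17 = 7/17

7/17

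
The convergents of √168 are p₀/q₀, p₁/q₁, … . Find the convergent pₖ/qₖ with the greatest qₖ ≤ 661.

√168 = [12; 1, 24, …] (period length 2).
Convergents:
  p_0/q_0 = 12/1
  p_1/q_1 = 13/1
  p_2/q_2 = 324/25
  p_3/q_3 = 337/26
  p_4/q_4 = 8412/649
  p_5/q_5 = 8749/675
q_4 = 649 ≤ 661 < 675 = q_5, so the answer is 8412/649.

8412/649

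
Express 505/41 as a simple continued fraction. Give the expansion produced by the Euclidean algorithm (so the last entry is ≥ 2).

505 = 12*41 + 13
41 = 3*13 + 2
13 = 6*2 + 1
2 = 2*1 + 0  (stop)
So 505/41 = [12; 3, 6, 2].

[12; 3, 6, 2]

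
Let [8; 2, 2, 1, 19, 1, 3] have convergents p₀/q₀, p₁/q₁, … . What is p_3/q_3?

59/7

Using pₖ = aₖpₖ₋₁ + pₖ₋₂, qₖ = aₖqₖ₋₁ + qₖ₋₂ (with p₋₁=1, p₋₂=0, q₋₁=0, q₋₂=1):
  k=0: a=8, p=8, q=1
  k=1: a=2, p=17, q=2
  k=2: a=2, p=42, q=5
  k=3: a=1, p=59, q=7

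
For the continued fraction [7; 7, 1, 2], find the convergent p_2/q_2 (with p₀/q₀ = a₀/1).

Using pₖ = aₖpₖ₋₁ + pₖ₋₂, qₖ = aₖqₖ₋₁ + qₖ₋₂ (with p₋₁=1, p₋₂=0, q₋₁=0, q₋₂=1):
  k=0: a=7, p=7, q=1
  k=1: a=7, p=50, q=7
  k=2: a=1, p=57, q=8

57/8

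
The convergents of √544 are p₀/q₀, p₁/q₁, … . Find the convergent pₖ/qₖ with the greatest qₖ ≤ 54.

√544 = [23; 3, 11, 3, 46, …] (period length 4).
Convergents:
  p_0/q_0 = 23/1
  p_1/q_1 = 70/3
  p_2/q_2 = 793/34
  p_3/q_3 = 2449/105
q_2 = 34 ≤ 54 < 105 = q_3, so the answer is 793/34.

793/34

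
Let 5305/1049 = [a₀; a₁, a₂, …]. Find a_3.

14

5305 = 5·1049 + 60   →  a_0 = 5
1049 = 17·60 + 29   →  a_1 = 17
60 = 2·29 + 2   →  a_2 = 2
29 = 14·2 + 1   →  a_3 = 14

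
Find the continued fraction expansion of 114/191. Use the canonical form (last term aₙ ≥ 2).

114 = 0·191 + 114
191 = 1·114 + 77
114 = 1·77 + 37
77 = 2·37 + 3
37 = 12·3 + 1
3 = 3·1 + 0  (stop)
So 114/191 = [0; 1, 1, 2, 12, 3].

[0; 1, 1, 2, 12, 3]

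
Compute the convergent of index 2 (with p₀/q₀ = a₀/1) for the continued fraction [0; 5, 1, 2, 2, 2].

Using pₖ = aₖpₖ₋₁ + pₖ₋₂, qₖ = aₖqₖ₋₁ + qₖ₋₂ (with p₋₁=1, p₋₂=0, q₋₁=0, q₋₂=1):
  k=0: a=0, p=0, q=1
  k=1: a=5, p=1, q=5
  k=2: a=1, p=1, q=6

1/6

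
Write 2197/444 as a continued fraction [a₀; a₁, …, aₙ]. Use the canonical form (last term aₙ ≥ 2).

[4; 1, 18, 3, 3, 2]

2197 = 4·444 + 421
444 = 1·421 + 23
421 = 18·23 + 7
23 = 3·7 + 2
7 = 3·2 + 1
2 = 2·1 + 0  (stop)
So 2197/444 = [4; 1, 18, 3, 3, 2].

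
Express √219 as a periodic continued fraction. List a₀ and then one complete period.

a₀ = ⌊√219⌋ = 14.
With m₀=0, d₀=1 and mₖ₊₁ = dₖaₖ − mₖ, dₖ₊₁ = (n − mₖ₊₁²)/dₖ, aₖ₊₁ = ⌊(a₀+mₖ₊₁)/dₖ₊₁⌋:
  k=1: m=14, d=23, a=1
  k=2: m=9, d=6, a=3
  k=3: m=9, d=23, a=1
  k=4: m=14, d=1, a=28
d=1 and a=2a₀=28 at k=4, so the next step gives (m, d) = (14, 23) again — its k=1 value — and the period has length 4.

[14; 1, 3, 1, 28]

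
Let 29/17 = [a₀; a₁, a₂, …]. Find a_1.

1

29 = 1·17 + 12   →  a_0 = 1
17 = 1·12 + 5   →  a_1 = 1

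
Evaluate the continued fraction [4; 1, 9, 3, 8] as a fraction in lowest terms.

1265/258

Using pₖ = aₖpₖ₋₁ + pₖ₋₂ and qₖ = aₖqₖ₋₁ + qₖ₋₂:
  k=0: a=4, p=4, q=1
  k=1: a=1, p=5, q=1
  k=2: a=9, p=49, q=10
  k=3: a=3, p=152, q=31
  k=4: a=8, p=1265, q=258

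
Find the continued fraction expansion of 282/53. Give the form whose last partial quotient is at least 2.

282 = 5·53 + 17
53 = 3·17 + 2
17 = 8·2 + 1
2 = 2·1 + 0  (stop)
So 282/53 = [5; 3, 8, 2].

[5; 3, 8, 2]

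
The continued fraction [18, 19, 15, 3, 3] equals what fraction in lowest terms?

Using pₖ = aₖpₖ₋₁ + pₖ₋₂ and qₖ = aₖqₖ₋₁ + qₖ₋₂:
  k=0: a=18, p=18, q=1
  k=1: a=19, p=343, q=19
  k=2: a=15, p=5163, q=286
  k=3: a=3, p=15832, q=877
  k=4: a=3, p=52659, q=2917

52659/2917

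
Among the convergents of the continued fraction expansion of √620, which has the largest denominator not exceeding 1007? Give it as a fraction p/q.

12425/499

√620 = [24; 1, 8, 1, 48, …] (period length 4).
Convergents:
  p_0/q_0 = 24/1
  p_1/q_1 = 25/1
  p_2/q_2 = 224/9
  p_3/q_3 = 249/10
  p_4/q_4 = 12176/489
  p_5/q_5 = 12425/499
  p_6/q_6 = 111576/4481
q_5 = 499 ≤ 1007 < 4481 = q_6, so the answer is 12425/499.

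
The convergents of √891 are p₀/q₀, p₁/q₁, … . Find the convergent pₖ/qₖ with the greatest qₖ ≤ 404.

√891 = [29; 1, 5, 1, 1, 1, 5, 1, 58, …] (period length 8).
Convergents:
  p_0/q_0 = 29/1
  p_1/q_1 = 30/1
  p_2/q_2 = 179/6
  p_3/q_3 = 209/7
  p_4/q_4 = 388/13
  p_5/q_5 = 597/20
  p_6/q_6 = 3373/113
  p_7/q_7 = 3970/133
  p_8/q_8 = 233633/7827
q_7 = 133 ≤ 404 < 7827 = q_8, so the answer is 3970/133.

3970/133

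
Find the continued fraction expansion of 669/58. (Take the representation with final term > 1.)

669 = 11·58 + 31
58 = 1·31 + 27
31 = 1·27 + 4
27 = 6·4 + 3
4 = 1·3 + 1
3 = 3·1 + 0  (stop)
So 669/58 = [11; 1, 1, 6, 1, 3].

[11; 1, 1, 6, 1, 3]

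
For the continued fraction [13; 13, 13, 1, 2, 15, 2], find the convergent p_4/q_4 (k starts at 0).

Using pₖ = aₖpₖ₋₁ + pₖ₋₂, qₖ = aₖqₖ₋₁ + qₖ₋₂ (with p₋₁=1, p₋₂=0, q₋₁=0, q₋₂=1):
  k=0: a=13, p=13, q=1
  k=1: a=13, p=170, q=13
  k=2: a=13, p=2223, q=170
  k=3: a=1, p=2393, q=183
  k=4: a=2, p=7009, q=536

7009/536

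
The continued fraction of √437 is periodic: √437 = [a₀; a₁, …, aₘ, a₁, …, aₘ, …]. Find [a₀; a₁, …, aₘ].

[20; 1, 9, 2, 9, 1, 40]

a₀ = ⌊√437⌋ = 20.
With m₀=0, d₀=1 and mₖ₊₁ = dₖaₖ − mₖ, dₖ₊₁ = (n − mₖ₊₁²)/dₖ, aₖ₊₁ = ⌊(a₀+mₖ₊₁)/dₖ₊₁⌋:
  k=1: m=20, d=37, a=1
  k=2: m=17, d=4, a=9
  k=3: m=19, d=19, a=2
  k=4: m=19, d=4, a=9
  k=5: m=17, d=37, a=1
  k=6: m=20, d=1, a=40
d=1 and a=2a₀=40 at k=6, so the next step gives (m, d) = (20, 37) again — its k=1 value — and the period has length 6.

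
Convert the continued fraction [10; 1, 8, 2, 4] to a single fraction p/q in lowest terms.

926/85

Fold from the inside: start with 4/1.
  2 + 1/4 = 9/4
  8 + 4/9 = 76/9
  1 + 9/76 = 85/76
  10 + 76/85 = 926/85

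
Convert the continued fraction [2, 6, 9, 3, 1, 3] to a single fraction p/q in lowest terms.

1837/849

Fold from the inside: start with 3/1.
  1 + 1/3 = 4/3
  3 + 3/4 = 15/4
  9 + 4/15 = 139/15
  6 + 15/139 = 849/139
  2 + 139/849 = 1837/849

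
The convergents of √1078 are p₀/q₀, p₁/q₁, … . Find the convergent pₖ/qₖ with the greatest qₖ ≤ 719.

12969/395

√1078 = [32; 1, 4, 1, 64, …] (period length 4).
Convergents:
  p_0/q_0 = 32/1
  p_1/q_1 = 33/1
  p_2/q_2 = 164/5
  p_3/q_3 = 197/6
  p_4/q_4 = 12772/389
  p_5/q_5 = 12969/395
  p_6/q_6 = 64648/1969
q_5 = 395 ≤ 719 < 1969 = q_6, so the answer is 12969/395.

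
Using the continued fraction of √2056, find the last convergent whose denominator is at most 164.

√2056 = [45; 2, 1, 10, 1, 2, 90, …] (period length 6).
Convergents:
  p_0/q_0 = 45/1
  p_1/q_1 = 91/2
  p_2/q_2 = 136/3
  p_3/q_3 = 1451/32
  p_4/q_4 = 1587/35
  p_5/q_5 = 4625/102
  p_6/q_6 = 417837/9215
q_5 = 102 ≤ 164 < 9215 = q_6, so the answer is 4625/102.

4625/102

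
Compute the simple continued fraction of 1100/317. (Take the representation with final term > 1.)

[3; 2, 7, 1, 5, 3]

1100 = 3·317 + 149
317 = 2·149 + 19
149 = 7·19 + 16
19 = 1·16 + 3
16 = 5·3 + 1
3 = 3·1 + 0  (stop)
So 1100/317 = [3; 2, 7, 1, 5, 3].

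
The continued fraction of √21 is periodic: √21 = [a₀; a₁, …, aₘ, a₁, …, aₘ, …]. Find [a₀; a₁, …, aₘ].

a₀ = ⌊√21⌋ = 4.

[4; 1, 1, 2, 1, 1, 8]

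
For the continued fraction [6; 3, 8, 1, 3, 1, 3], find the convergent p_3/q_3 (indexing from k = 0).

177/28

Using pₖ = aₖpₖ₋₁ + pₖ₋₂, qₖ = aₖqₖ₋₁ + qₖ₋₂ (with p₋₁=1, p₋₂=0, q₋₁=0, q₋₂=1):
  k=0: a=6, p=6, q=1
  k=1: a=3, p=19, q=3
  k=2: a=8, p=158, q=25
  k=3: a=1, p=177, q=28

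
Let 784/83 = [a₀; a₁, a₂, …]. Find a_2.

4

784 = 9·83 + 37   →  a_0 = 9
83 = 2·37 + 9   →  a_1 = 2
37 = 4·9 + 1   →  a_2 = 4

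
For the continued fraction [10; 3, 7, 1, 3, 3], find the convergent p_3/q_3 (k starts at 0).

258/25

Using pₖ = aₖpₖ₋₁ + pₖ₋₂, qₖ = aₖqₖ₋₁ + qₖ₋₂ (with p₋₁=1, p₋₂=0, q₋₁=0, q₋₂=1):
  k=0: a=10, p=10, q=1
  k=1: a=3, p=31, q=3
  k=2: a=7, p=227, q=22
  k=3: a=1, p=258, q=25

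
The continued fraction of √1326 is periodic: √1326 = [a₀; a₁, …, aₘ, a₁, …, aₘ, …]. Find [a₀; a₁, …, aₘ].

[36; 2, 2, 2, 2, 2, 72]

a₀ = ⌊√1326⌋ = 36.
With m₀=0, d₀=1 and mₖ₊₁ = dₖaₖ − mₖ, dₖ₊₁ = (n − mₖ₊₁²)/dₖ, aₖ₊₁ = ⌊(a₀+mₖ₊₁)/dₖ₊₁⌋:
  k=1: m=36, d=30, a=2
  k=2: m=24, d=25, a=2
  k=3: m=26, d=26, a=2
  k=4: m=26, d=25, a=2
  k=5: m=24, d=30, a=2
  k=6: m=36, d=1, a=72
d=1 and a=2a₀=72 at k=6, so the next step gives (m, d) = (36, 30) again — its k=1 value — and the period has length 6.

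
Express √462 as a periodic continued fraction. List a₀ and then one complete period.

a₀ = ⌊√462⌋ = 21.
With m₀=0, d₀=1 and mₖ₊₁ = dₖaₖ − mₖ, dₖ₊₁ = (n − mₖ₊₁²)/dₖ, aₖ₊₁ = ⌊(a₀+mₖ₊₁)/dₖ₊₁⌋:
  k=1: m=21, d=21, a=2
  k=2: m=21, d=1, a=42
d=1 and a=2a₀=42 at k=2, so the next step gives (m, d) = (21, 21) again — its k=1 value — and the period has length 2.

[21; 2, 42]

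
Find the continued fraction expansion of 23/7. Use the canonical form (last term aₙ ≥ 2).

23 = 3×7 + 2
7 = 3×2 + 1
2 = 2×1 + 0  (stop)
So 23/7 = [3; 3, 2].

[3; 3, 2]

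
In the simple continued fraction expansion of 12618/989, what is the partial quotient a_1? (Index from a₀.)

12618 = 12·989 + 750   →  a_0 = 12
989 = 1·750 + 239   →  a_1 = 1

1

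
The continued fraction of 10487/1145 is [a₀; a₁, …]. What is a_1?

10487 = 9·1145 + 182   →  a_0 = 9
1145 = 6·182 + 53   →  a_1 = 6

6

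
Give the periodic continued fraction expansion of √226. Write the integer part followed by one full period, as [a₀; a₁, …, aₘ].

a₀ = ⌊√226⌋ = 15.
With m₀=0, d₀=1 and mₖ₊₁ = dₖaₖ − mₖ, dₖ₊₁ = (n − mₖ₊₁²)/dₖ, aₖ₊₁ = ⌊(a₀+mₖ₊₁)/dₖ₊₁⌋:
  k=1: m=15, d=1, a=30
d=1 and a=2a₀=30 at k=1, so the next step gives (m, d) = (15, 1) again — its k=1 value — and the period has length 1.

[15; 30]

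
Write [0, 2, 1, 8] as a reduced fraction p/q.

9/26

Using pₖ = aₖpₖ₋₁ + pₖ₋₂ and qₖ = aₖqₖ₋₁ + qₖ₋₂:
  k=0: a=0, p=0, q=1
  k=1: a=2, p=1, q=2
  k=2: a=1, p=1, q=3
  k=3: a=8, p=9, q=26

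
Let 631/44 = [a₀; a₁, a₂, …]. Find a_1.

631 = 14·44 + 15   →  a_0 = 14
44 = 2·15 + 14   →  a_1 = 2

2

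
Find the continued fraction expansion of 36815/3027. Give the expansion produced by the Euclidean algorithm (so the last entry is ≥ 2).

36815 = 12×3027 + 491
3027 = 6×491 + 81
491 = 6×81 + 5
81 = 16×5 + 1
5 = 5×1 + 0  (stop)
So 36815/3027 = [12; 6, 6, 16, 5].

[12; 6, 6, 16, 5]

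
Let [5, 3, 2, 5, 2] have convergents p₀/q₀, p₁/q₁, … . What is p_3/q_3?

Using pₖ = aₖpₖ₋₁ + pₖ₋₂, qₖ = aₖqₖ₋₁ + qₖ₋₂ (with p₋₁=1, p₋₂=0, q₋₁=0, q₋₂=1):
  k=0: a=5, p=5, q=1
  k=1: a=3, p=16, q=3
  k=2: a=2, p=37, q=7
  k=3: a=5, p=201, q=38

201/38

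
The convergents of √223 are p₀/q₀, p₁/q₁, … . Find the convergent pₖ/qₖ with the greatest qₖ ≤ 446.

√223 = [14; 1, 13, 1, 28, …] (period length 4).
Convergents:
  p_0/q_0 = 14/1
  p_1/q_1 = 15/1
  p_2/q_2 = 209/14
  p_3/q_3 = 224/15
  p_4/q_4 = 6481/434
  p_5/q_5 = 6705/449
q_4 = 434 ≤ 446 < 449 = q_5, so the answer is 6481/434.

6481/434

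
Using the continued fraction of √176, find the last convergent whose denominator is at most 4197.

21107/1591

√176 = [13; 3, 1, 3, 26, …] (period length 4).
Convergents:
  p_0/q_0 = 13/1
  p_1/q_1 = 40/3
  p_2/q_2 = 53/4
  p_3/q_3 = 199/15
  p_4/q_4 = 5227/394
  p_5/q_5 = 15880/1197
  p_6/q_6 = 21107/1591
  p_7/q_7 = 79201/5970
q_6 = 1591 ≤ 4197 < 5970 = q_7, so the answer is 21107/1591.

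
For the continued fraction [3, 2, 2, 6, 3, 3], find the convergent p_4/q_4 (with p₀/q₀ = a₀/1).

Using pₖ = aₖpₖ₋₁ + pₖ₋₂, qₖ = aₖqₖ₋₁ + qₖ₋₂ (with p₋₁=1, p₋₂=0, q₋₁=0, q₋₂=1):
  k=0: a=3, p=3, q=1
  k=1: a=2, p=7, q=2
  k=2: a=2, p=17, q=5
  k=3: a=6, p=109, q=32
  k=4: a=3, p=344, q=101

344/101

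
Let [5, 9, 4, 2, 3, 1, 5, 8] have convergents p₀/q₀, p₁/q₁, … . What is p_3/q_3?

Using pₖ = aₖpₖ₋₁ + pₖ₋₂, qₖ = aₖqₖ₋₁ + qₖ₋₂ (with p₋₁=1, p₋₂=0, q₋₁=0, q₋₂=1):
  k=0: a=5, p=5, q=1
  k=1: a=9, p=46, q=9
  k=2: a=4, p=189, q=37
  k=3: a=2, p=424, q=83

424/83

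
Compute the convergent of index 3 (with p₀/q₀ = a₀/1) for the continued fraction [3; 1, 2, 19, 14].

Using pₖ = aₖpₖ₋₁ + pₖ₋₂, qₖ = aₖqₖ₋₁ + qₖ₋₂ (with p₋₁=1, p₋₂=0, q₋₁=0, q₋₂=1):
  k=0: a=3, p=3, q=1
  k=1: a=1, p=4, q=1
  k=2: a=2, p=11, q=3
  k=3: a=19, p=213, q=58

213/58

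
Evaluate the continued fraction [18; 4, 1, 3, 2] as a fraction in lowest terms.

Using pₖ = aₖpₖ₋₁ + pₖ₋₂ and qₖ = aₖqₖ₋₁ + qₖ₋₂:
  k=0: a=18, p=18, q=1
  k=1: a=4, p=73, q=4
  k=2: a=1, p=91, q=5
  k=3: a=3, p=346, q=19
  k=4: a=2, p=783, q=43

783/43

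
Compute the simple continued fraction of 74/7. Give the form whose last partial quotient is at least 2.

74 = 10·7 + 4
7 = 1·4 + 3
4 = 1·3 + 1
3 = 3·1 + 0  (stop)
So 74/7 = [10; 1, 1, 3].

[10; 1, 1, 3]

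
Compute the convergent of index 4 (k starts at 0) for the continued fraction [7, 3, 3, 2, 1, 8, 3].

Using pₖ = aₖpₖ₋₁ + pₖ₋₂, qₖ = aₖqₖ₋₁ + qₖ₋₂ (with p₋₁=1, p₋₂=0, q₋₁=0, q₋₂=1):
  k=0: a=7, p=7, q=1
  k=1: a=3, p=22, q=3
  k=2: a=3, p=73, q=10
  k=3: a=2, p=168, q=23
  k=4: a=1, p=241, q=33

241/33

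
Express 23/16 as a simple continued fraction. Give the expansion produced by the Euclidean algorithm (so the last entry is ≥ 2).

23 = 1*16 + 7
16 = 2*7 + 2
7 = 3*2 + 1
2 = 2*1 + 0  (stop)
So 23/16 = [1; 2, 3, 2].

[1; 2, 3, 2]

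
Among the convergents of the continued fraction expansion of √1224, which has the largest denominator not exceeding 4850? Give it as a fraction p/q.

168946/4829

√1224 = [34; 1, 68, …] (period length 2).
Convergents:
  p_0/q_0 = 34/1
  p_1/q_1 = 35/1
  p_2/q_2 = 2414/69
  p_3/q_3 = 2449/70
  p_4/q_4 = 168946/4829
  p_5/q_5 = 171395/4899
q_4 = 4829 ≤ 4850 < 4899 = q_5, so the answer is 168946/4829.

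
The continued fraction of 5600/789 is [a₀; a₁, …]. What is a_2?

5600 = 7·789 + 77   →  a_0 = 7
789 = 10·77 + 19   →  a_1 = 10
77 = 4·19 + 1   →  a_2 = 4

4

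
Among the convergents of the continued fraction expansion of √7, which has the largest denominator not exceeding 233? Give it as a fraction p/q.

√7 = [2; 1, 1, 1, 4, …] (period length 4).
Convergents:
  p_0/q_0 = 2/1
  p_1/q_1 = 3/1
  p_2/q_2 = 5/2
  p_3/q_3 = 8/3
  p_4/q_4 = 37/14
  p_5/q_5 = 45/17
  p_6/q_6 = 82/31
  p_7/q_7 = 127/48
  p_8/q_8 = 590/223
  p_9/q_9 = 717/271
q_8 = 223 ≤ 233 < 271 = q_9, so the answer is 590/223.

590/223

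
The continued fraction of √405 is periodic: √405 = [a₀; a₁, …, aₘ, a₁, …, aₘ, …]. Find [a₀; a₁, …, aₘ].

a₀ = ⌊√405⌋ = 20.
With m₀=0, d₀=1 and mₖ₊₁ = dₖaₖ − mₖ, dₖ₊₁ = (n − mₖ₊₁²)/dₖ, aₖ₊₁ = ⌊(a₀+mₖ₊₁)/dₖ₊₁⌋:
  k=1: m=20, d=5, a=8
  k=2: m=20, d=1, a=40
d=1 and a=2a₀=40 at k=2, so the next step gives (m, d) = (20, 5) again — its k=1 value — and the period has length 2.

[20; 8, 40]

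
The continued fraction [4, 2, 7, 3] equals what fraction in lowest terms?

210/47

Fold from the inside: start with 3/1.
  7 + 1/3 = 22/3
  2 + 3/22 = 47/22
  4 + 22/47 = 210/47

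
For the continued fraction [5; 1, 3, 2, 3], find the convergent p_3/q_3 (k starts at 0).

Using pₖ = aₖpₖ₋₁ + pₖ₋₂, qₖ = aₖqₖ₋₁ + qₖ₋₂ (with p₋₁=1, p₋₂=0, q₋₁=0, q₋₂=1):
  k=0: a=5, p=5, q=1
  k=1: a=1, p=6, q=1
  k=2: a=3, p=23, q=4
  k=3: a=2, p=52, q=9

52/9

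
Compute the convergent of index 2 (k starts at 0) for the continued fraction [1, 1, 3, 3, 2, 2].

7/4

Using pₖ = aₖpₖ₋₁ + pₖ₋₂, qₖ = aₖqₖ₋₁ + qₖ₋₂ (with p₋₁=1, p₋₂=0, q₋₁=0, q₋₂=1):
  k=0: a=1, p=1, q=1
  k=1: a=1, p=2, q=1
  k=2: a=3, p=7, q=4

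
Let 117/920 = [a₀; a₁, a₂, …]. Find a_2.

1

117 = 0·920 + 117   →  a_0 = 0
920 = 7·117 + 101   →  a_1 = 7
117 = 1·101 + 16   →  a_2 = 1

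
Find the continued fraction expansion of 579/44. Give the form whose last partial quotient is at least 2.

[13; 6, 3, 2]

579 = 13*44 + 7
44 = 6*7 + 2
7 = 3*2 + 1
2 = 2*1 + 0  (stop)
So 579/44 = [13; 6, 3, 2].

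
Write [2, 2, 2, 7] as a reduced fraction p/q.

Using pₖ = aₖpₖ₋₁ + pₖ₋₂ and qₖ = aₖqₖ₋₁ + qₖ₋₂:
  k=0: a=2, p=2, q=1
  k=1: a=2, p=5, q=2
  k=2: a=2, p=12, q=5
  k=3: a=7, p=89, q=37

89/37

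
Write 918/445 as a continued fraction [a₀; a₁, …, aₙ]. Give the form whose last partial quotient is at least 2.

918 = 2·445 + 28
445 = 15·28 + 25
28 = 1·25 + 3
25 = 8·3 + 1
3 = 3·1 + 0  (stop)
So 918/445 = [2; 15, 1, 8, 3].

[2; 15, 1, 8, 3]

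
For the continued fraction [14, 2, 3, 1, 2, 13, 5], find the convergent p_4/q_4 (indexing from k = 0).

Using pₖ = aₖpₖ₋₁ + pₖ₋₂, qₖ = aₖqₖ₋₁ + qₖ₋₂ (with p₋₁=1, p₋₂=0, q₋₁=0, q₋₂=1):
  k=0: a=14, p=14, q=1
  k=1: a=2, p=29, q=2
  k=2: a=3, p=101, q=7
  k=3: a=1, p=130, q=9
  k=4: a=2, p=361, q=25

361/25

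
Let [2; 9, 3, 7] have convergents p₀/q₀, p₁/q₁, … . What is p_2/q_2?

Using pₖ = aₖpₖ₋₁ + pₖ₋₂, qₖ = aₖqₖ₋₁ + qₖ₋₂ (with p₋₁=1, p₋₂=0, q₋₁=0, q₋₂=1):
  k=0: a=2, p=2, q=1
  k=1: a=9, p=19, q=9
  k=2: a=3, p=59, q=28

59/28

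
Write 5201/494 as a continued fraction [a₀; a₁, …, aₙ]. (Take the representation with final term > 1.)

[10; 1, 1, 8, 3, 9]

5201 = 10·494 + 261
494 = 1·261 + 233
261 = 1·233 + 28
233 = 8·28 + 9
28 = 3·9 + 1
9 = 9·1 + 0  (stop)
So 5201/494 = [10; 1, 1, 8, 3, 9].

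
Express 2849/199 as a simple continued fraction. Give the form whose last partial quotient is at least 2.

[14; 3, 6, 3, 3]

2849 = 14*199 + 63
199 = 3*63 + 10
63 = 6*10 + 3
10 = 3*3 + 1
3 = 3*1 + 0  (stop)
So 2849/199 = [14; 3, 6, 3, 3].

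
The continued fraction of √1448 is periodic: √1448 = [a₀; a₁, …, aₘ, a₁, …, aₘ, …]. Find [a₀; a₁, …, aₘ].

a₀ = ⌊√1448⌋ = 38.
With m₀=0, d₀=1 and mₖ₊₁ = dₖaₖ − mₖ, dₖ₊₁ = (n − mₖ₊₁²)/dₖ, aₖ₊₁ = ⌊(a₀+mₖ₊₁)/dₖ₊₁⌋:
  k=1: m=38, d=4, a=19
  k=2: m=38, d=1, a=76
d=1 and a=2a₀=76 at k=2, so the next step gives (m, d) = (38, 4) again — its k=1 value — and the period has length 2.

[38; 19, 76]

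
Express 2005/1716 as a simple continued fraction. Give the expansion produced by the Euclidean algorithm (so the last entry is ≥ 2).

[1; 5, 1, 15, 18]

2005 = 1·1716 + 289
1716 = 5·289 + 271
289 = 1·271 + 18
271 = 15·18 + 1
18 = 18·1 + 0  (stop)
So 2005/1716 = [1; 5, 1, 15, 18].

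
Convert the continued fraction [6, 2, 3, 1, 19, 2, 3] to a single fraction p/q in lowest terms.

Fold from the inside: start with 3/1.
  2 + 1/3 = 7/3
  19 + 3/7 = 136/7
  1 + 7/136 = 143/136
  3 + 136/143 = 565/143
  2 + 143/565 = 1273/565
  6 + 565/1273 = 8203/1273

8203/1273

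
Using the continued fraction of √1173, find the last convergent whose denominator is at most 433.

√1173 = [34; 4, 68, …] (period length 2).
Convergents:
  p_0/q_0 = 34/1
  p_1/q_1 = 137/4
  p_2/q_2 = 9350/273
  p_3/q_3 = 37537/1096
q_2 = 273 ≤ 433 < 1096 = q_3, so the answer is 9350/273.

9350/273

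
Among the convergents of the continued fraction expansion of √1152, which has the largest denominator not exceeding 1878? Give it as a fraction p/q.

39202/1155

√1152 = [33; 1, 15, 1, 66, …] (period length 4).
Convergents:
  p_0/q_0 = 33/1
  p_1/q_1 = 34/1
  p_2/q_2 = 543/16
  p_3/q_3 = 577/17
  p_4/q_4 = 38625/1138
  p_5/q_5 = 39202/1155
  p_6/q_6 = 626655/18463
q_5 = 1155 ≤ 1878 < 18463 = q_6, so the answer is 39202/1155.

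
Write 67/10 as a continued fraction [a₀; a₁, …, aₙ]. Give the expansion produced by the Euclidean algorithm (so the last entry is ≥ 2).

67 = 6*10 + 7
10 = 1*7 + 3
7 = 2*3 + 1
3 = 3*1 + 0  (stop)
So 67/10 = [6; 1, 2, 3].

[6; 1, 2, 3]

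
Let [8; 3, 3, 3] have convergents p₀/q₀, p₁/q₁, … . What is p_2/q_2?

83/10

Using pₖ = aₖpₖ₋₁ + pₖ₋₂, qₖ = aₖqₖ₋₁ + qₖ₋₂ (with p₋₁=1, p₋₂=0, q₋₁=0, q₋₂=1):
  k=0: a=8, p=8, q=1
  k=1: a=3, p=25, q=3
  k=2: a=3, p=83, q=10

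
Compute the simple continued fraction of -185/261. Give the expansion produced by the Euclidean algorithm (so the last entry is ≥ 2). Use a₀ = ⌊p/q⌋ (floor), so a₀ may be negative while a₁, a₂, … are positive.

[-1; 3, 2, 3, 3, 3]

-185 = -1×261 + 76
261 = 3×76 + 33
76 = 2×33 + 10
33 = 3×10 + 3
10 = 3×3 + 1
3 = 3×1 + 0  (stop)
So -185/261 = [-1; 3, 2, 3, 3, 3].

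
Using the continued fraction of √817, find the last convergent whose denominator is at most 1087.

19751/691

√817 = [28; 1, 1, 2, 1, 1, 56, …] (period length 6).
Convergents:
  p_0/q_0 = 28/1
  p_1/q_1 = 29/1
  p_2/q_2 = 57/2
  p_3/q_3 = 143/5
  p_4/q_4 = 200/7
  p_5/q_5 = 343/12
  p_6/q_6 = 19408/679
  p_7/q_7 = 19751/691
  p_8/q_8 = 39159/1370
q_7 = 691 ≤ 1087 < 1370 = q_8, so the answer is 19751/691.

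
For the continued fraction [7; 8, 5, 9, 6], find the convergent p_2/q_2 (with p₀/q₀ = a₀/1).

292/41

Using pₖ = aₖpₖ₋₁ + pₖ₋₂, qₖ = aₖqₖ₋₁ + qₖ₋₂ (with p₋₁=1, p₋₂=0, q₋₁=0, q₋₂=1):
  k=0: a=7, p=7, q=1
  k=1: a=8, p=57, q=8
  k=2: a=5, p=292, q=41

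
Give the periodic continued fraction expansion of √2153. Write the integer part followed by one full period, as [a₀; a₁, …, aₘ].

a₀ = ⌊√2153⌋ = 46.

[46; 2, 2, 92]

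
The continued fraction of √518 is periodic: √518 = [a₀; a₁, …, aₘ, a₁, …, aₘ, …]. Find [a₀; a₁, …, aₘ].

[22; 1, 3, 6, 3, 1, 44]

a₀ = ⌊√518⌋ = 22.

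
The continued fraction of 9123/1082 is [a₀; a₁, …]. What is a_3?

6

9123 = 8·1082 + 467   →  a_0 = 8
1082 = 2·467 + 148   →  a_1 = 2
467 = 3·148 + 23   →  a_2 = 3
148 = 6·23 + 10   →  a_3 = 6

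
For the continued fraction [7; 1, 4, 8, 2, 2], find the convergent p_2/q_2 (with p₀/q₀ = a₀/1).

39/5

Using pₖ = aₖpₖ₋₁ + pₖ₋₂, qₖ = aₖqₖ₋₁ + qₖ₋₂ (with p₋₁=1, p₋₂=0, q₋₁=0, q₋₂=1):
  k=0: a=7, p=7, q=1
  k=1: a=1, p=8, q=1
  k=2: a=4, p=39, q=5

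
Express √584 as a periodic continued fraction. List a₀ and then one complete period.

[24; 6, 48]

a₀ = ⌊√584⌋ = 24.
With m₀=0, d₀=1 and mₖ₊₁ = dₖaₖ − mₖ, dₖ₊₁ = (n − mₖ₊₁²)/dₖ, aₖ₊₁ = ⌊(a₀+mₖ₊₁)/dₖ₊₁⌋:
  k=1: m=24, d=8, a=6
  k=2: m=24, d=1, a=48
d=1 and a=2a₀=48 at k=2, so the next step gives (m, d) = (24, 8) again — its k=1 value — and the period has length 2.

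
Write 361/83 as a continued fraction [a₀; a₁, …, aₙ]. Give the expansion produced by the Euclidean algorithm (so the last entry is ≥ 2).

361 = 4×83 + 29
83 = 2×29 + 25
29 = 1×25 + 4
25 = 6×4 + 1
4 = 4×1 + 0  (stop)
So 361/83 = [4; 2, 1, 6, 4].

[4; 2, 1, 6, 4]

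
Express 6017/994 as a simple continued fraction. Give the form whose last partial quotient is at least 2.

6017 = 6×994 + 53
994 = 18×53 + 40
53 = 1×40 + 13
40 = 3×13 + 1
13 = 13×1 + 0  (stop)
So 6017/994 = [6; 18, 1, 3, 13].

[6; 18, 1, 3, 13]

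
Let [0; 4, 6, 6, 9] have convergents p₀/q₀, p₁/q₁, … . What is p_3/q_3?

37/154

Using pₖ = aₖpₖ₋₁ + pₖ₋₂, qₖ = aₖqₖ₋₁ + qₖ₋₂ (with p₋₁=1, p₋₂=0, q₋₁=0, q₋₂=1):
  k=0: a=0, p=0, q=1
  k=1: a=4, p=1, q=4
  k=2: a=6, p=6, q=25
  k=3: a=6, p=37, q=154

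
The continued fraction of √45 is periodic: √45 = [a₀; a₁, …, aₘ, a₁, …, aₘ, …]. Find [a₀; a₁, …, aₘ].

a₀ = ⌊√45⌋ = 6.
With m₀=0, d₀=1 and mₖ₊₁ = dₖaₖ − mₖ, dₖ₊₁ = (n − mₖ₊₁²)/dₖ, aₖ₊₁ = ⌊(a₀+mₖ₊₁)/dₖ₊₁⌋:
  k=1: m=6, d=9, a=1
  k=2: m=3, d=4, a=2
  k=3: m=5, d=5, a=2
  k=4: m=5, d=4, a=2
  k=5: m=3, d=9, a=1
  k=6: m=6, d=1, a=12
d=1 and a=2a₀=12 at k=6, so the next step gives (m, d) = (6, 9) again — its k=1 value — and the period has length 6.

[6; 1, 2, 2, 2, 1, 12]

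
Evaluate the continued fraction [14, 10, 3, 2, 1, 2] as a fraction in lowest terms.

Using pₖ = aₖpₖ₋₁ + pₖ₋₂ and qₖ = aₖqₖ₋₁ + qₖ₋₂:
  k=0: a=14, p=14, q=1
  k=1: a=10, p=141, q=10
  k=2: a=3, p=437, q=31
  k=3: a=2, p=1015, q=72
  k=4: a=1, p=1452, q=103
  k=5: a=2, p=3919, q=278

3919/278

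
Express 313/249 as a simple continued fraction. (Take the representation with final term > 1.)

[1; 3, 1, 8, 7]

313 = 1*249 + 64
249 = 3*64 + 57
64 = 1*57 + 7
57 = 8*7 + 1
7 = 7*1 + 0  (stop)
So 313/249 = [1; 3, 1, 8, 7].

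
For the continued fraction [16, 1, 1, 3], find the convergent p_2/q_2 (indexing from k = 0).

Using pₖ = aₖpₖ₋₁ + pₖ₋₂, qₖ = aₖqₖ₋₁ + qₖ₋₂ (with p₋₁=1, p₋₂=0, q₋₁=0, q₋₂=1):
  k=0: a=16, p=16, q=1
  k=1: a=1, p=17, q=1
  k=2: a=1, p=33, q=2

33/2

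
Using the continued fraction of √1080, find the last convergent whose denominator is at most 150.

√1080 = [32; 1, 6, 3, 6, 1, 64, …] (period length 6).
Convergents:
  p_0/q_0 = 32/1
  p_1/q_1 = 33/1
  p_2/q_2 = 230/7
  p_3/q_3 = 723/22
  p_4/q_4 = 4568/139
  p_5/q_5 = 5291/161
q_4 = 139 ≤ 150 < 161 = q_5, so the answer is 4568/139.

4568/139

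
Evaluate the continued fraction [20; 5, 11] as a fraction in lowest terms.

Using pₖ = aₖpₖ₋₁ + pₖ₋₂ and qₖ = aₖqₖ₋₁ + qₖ₋₂:
  k=0: a=20, p=20, q=1
  k=1: a=5, p=101, q=5
  k=2: a=11, p=1131, q=56

1131/56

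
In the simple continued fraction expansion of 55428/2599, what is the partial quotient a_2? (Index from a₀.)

55428 = 21·2599 + 849   →  a_0 = 21
2599 = 3·849 + 52   →  a_1 = 3
849 = 16·52 + 17   →  a_2 = 16

16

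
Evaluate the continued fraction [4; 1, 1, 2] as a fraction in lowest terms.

Using pₖ = aₖpₖ₋₁ + pₖ₋₂ and qₖ = aₖqₖ₋₁ + qₖ₋₂:
  k=0: a=4, p=4, q=1
  k=1: a=1, p=5, q=1
  k=2: a=1, p=9, q=2
  k=3: a=2, p=23, q=5

23/5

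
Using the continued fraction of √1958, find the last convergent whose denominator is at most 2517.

62657/1416

√1958 = [44; 4, 88, …] (period length 2).
Convergents:
  p_0/q_0 = 44/1
  p_1/q_1 = 177/4
  p_2/q_2 = 15620/353
  p_3/q_3 = 62657/1416
  p_4/q_4 = 5529436/124961
q_3 = 1416 ≤ 2517 < 124961 = q_4, so the answer is 62657/1416.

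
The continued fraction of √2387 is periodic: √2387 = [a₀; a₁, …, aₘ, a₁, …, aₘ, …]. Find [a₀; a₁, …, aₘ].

a₀ = ⌊√2387⌋ = 48.
With m₀=0, d₀=1 and mₖ₊₁ = dₖaₖ − mₖ, dₖ₊₁ = (n − mₖ₊₁²)/dₖ, aₖ₊₁ = ⌊(a₀+mₖ₊₁)/dₖ₊₁⌋:
  k=1: m=48, d=83, a=1
  k=2: m=35, d=14, a=5
  k=3: m=35, d=83, a=1
  k=4: m=48, d=1, a=96
d=1 and a=2a₀=96 at k=4, so the next step gives (m, d) = (48, 83) again — its k=1 value — and the period has length 4.

[48; 1, 5, 1, 96]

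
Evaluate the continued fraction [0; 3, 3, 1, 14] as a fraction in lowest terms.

Using pₖ = aₖpₖ₋₁ + pₖ₋₂ and qₖ = aₖqₖ₋₁ + qₖ₋₂:
  k=0: a=0, p=0, q=1
  k=1: a=3, p=1, q=3
  k=2: a=3, p=3, q=10
  k=3: a=1, p=4, q=13
  k=4: a=14, p=59, q=192

59/192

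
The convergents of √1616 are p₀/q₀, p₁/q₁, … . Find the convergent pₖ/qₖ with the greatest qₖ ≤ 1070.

16120/401

√1616 = [40; 5, 80, …] (period length 2).
Convergents:
  p_0/q_0 = 40/1
  p_1/q_1 = 201/5
  p_2/q_2 = 16120/401
  p_3/q_3 = 80801/2010
q_2 = 401 ≤ 1070 < 2010 = q_3, so the answer is 16120/401.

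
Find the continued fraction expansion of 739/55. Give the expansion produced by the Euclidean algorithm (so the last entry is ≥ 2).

[13; 2, 3, 2, 3]

739 = 13*55 + 24
55 = 2*24 + 7
24 = 3*7 + 3
7 = 2*3 + 1
3 = 3*1 + 0  (stop)
So 739/55 = [13; 2, 3, 2, 3].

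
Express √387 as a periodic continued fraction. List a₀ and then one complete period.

[19; 1, 2, 19, 2, 1, 38]

a₀ = ⌊√387⌋ = 19.
With m₀=0, d₀=1 and mₖ₊₁ = dₖaₖ − mₖ, dₖ₊₁ = (n − mₖ₊₁²)/dₖ, aₖ₊₁ = ⌊(a₀+mₖ₊₁)/dₖ₊₁⌋:
  k=1: m=19, d=26, a=1
  k=2: m=7, d=13, a=2
  k=3: m=19, d=2, a=19
  k=4: m=19, d=13, a=2
  k=5: m=7, d=26, a=1
  k=6: m=19, d=1, a=38
d=1 and a=2a₀=38 at k=6, so the next step gives (m, d) = (19, 26) again — its k=1 value — and the period has length 6.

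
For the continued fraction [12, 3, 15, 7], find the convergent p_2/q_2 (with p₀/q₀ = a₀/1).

Using pₖ = aₖpₖ₋₁ + pₖ₋₂, qₖ = aₖqₖ₋₁ + qₖ₋₂ (with p₋₁=1, p₋₂=0, q₋₁=0, q₋₂=1):
  k=0: a=12, p=12, q=1
  k=1: a=3, p=37, q=3
  k=2: a=15, p=567, q=46

567/46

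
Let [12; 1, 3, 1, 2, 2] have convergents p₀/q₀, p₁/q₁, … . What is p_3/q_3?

64/5

Using pₖ = aₖpₖ₋₁ + pₖ₋₂, qₖ = aₖqₖ₋₁ + qₖ₋₂ (with p₋₁=1, p₋₂=0, q₋₁=0, q₋₂=1):
  k=0: a=12, p=12, q=1
  k=1: a=1, p=13, q=1
  k=2: a=3, p=51, q=4
  k=3: a=1, p=64, q=5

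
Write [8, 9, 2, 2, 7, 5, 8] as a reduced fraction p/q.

118709/14644

Using pₖ = aₖpₖ₋₁ + pₖ₋₂ and qₖ = aₖqₖ₋₁ + qₖ₋₂:
  k=0: a=8, p=8, q=1
  k=1: a=9, p=73, q=9
  k=2: a=2, p=154, q=19
  k=3: a=2, p=381, q=47
  k=4: a=7, p=2821, q=348
  k=5: a=5, p=14486, q=1787
  k=6: a=8, p=118709, q=14644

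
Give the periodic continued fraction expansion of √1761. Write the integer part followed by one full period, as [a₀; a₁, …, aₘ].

a₀ = ⌊√1761⌋ = 41.
With m₀=0, d₀=1 and mₖ₊₁ = dₖaₖ − mₖ, dₖ₊₁ = (n − mₖ₊₁²)/dₖ, aₖ₊₁ = ⌊(a₀+mₖ₊₁)/dₖ₊₁⌋:
  k=1: m=41, d=80, a=1
  k=2: m=39, d=3, a=26
  k=3: m=39, d=80, a=1
  k=4: m=41, d=1, a=82
d=1 and a=2a₀=82 at k=4, so the next step gives (m, d) = (41, 80) again — its k=1 value — and the period has length 4.

[41; 1, 26, 1, 82]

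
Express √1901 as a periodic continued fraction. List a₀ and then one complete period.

a₀ = ⌊√1901⌋ = 43.

[43; 1, 1, 1, 1, 86]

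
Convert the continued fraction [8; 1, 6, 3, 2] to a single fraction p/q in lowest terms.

452/51

Using pₖ = aₖpₖ₋₁ + pₖ₋₂ and qₖ = aₖqₖ₋₁ + qₖ₋₂:
  k=0: a=8, p=8, q=1
  k=1: a=1, p=9, q=1
  k=2: a=6, p=62, q=7
  k=3: a=3, p=195, q=22
  k=4: a=2, p=452, q=51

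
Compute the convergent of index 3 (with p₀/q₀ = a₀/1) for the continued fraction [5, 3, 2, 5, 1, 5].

Using pₖ = aₖpₖ₋₁ + pₖ₋₂, qₖ = aₖqₖ₋₁ + qₖ₋₂ (with p₋₁=1, p₋₂=0, q₋₁=0, q₋₂=1):
  k=0: a=5, p=5, q=1
  k=1: a=3, p=16, q=3
  k=2: a=2, p=37, q=7
  k=3: a=5, p=201, q=38

201/38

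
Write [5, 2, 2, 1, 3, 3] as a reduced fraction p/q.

Using pₖ = aₖpₖ₋₁ + pₖ₋₂ and qₖ = aₖqₖ₋₁ + qₖ₋₂:
  k=0: a=5, p=5, q=1
  k=1: a=2, p=11, q=2
  k=2: a=2, p=27, q=5
  k=3: a=1, p=38, q=7
  k=4: a=3, p=141, q=26
  k=5: a=3, p=461, q=85

461/85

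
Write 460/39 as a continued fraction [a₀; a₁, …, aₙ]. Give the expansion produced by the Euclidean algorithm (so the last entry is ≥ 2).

460 = 11×39 + 31
39 = 1×31 + 8
31 = 3×8 + 7
8 = 1×7 + 1
7 = 7×1 + 0  (stop)
So 460/39 = [11; 1, 3, 1, 7].

[11; 1, 3, 1, 7]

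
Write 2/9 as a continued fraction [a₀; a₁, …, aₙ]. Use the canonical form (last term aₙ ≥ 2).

2 = 0×9 + 2
9 = 4×2 + 1
2 = 2×1 + 0  (stop)
So 2/9 = [0; 4, 2].

[0; 4, 2]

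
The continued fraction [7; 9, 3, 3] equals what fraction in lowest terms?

Using pₖ = aₖpₖ₋₁ + pₖ₋₂ and qₖ = aₖqₖ₋₁ + qₖ₋₂:
  k=0: a=7, p=7, q=1
  k=1: a=9, p=64, q=9
  k=2: a=3, p=199, q=28
  k=3: a=3, p=661, q=93

661/93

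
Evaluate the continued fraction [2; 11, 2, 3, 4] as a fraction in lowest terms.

Using pₖ = aₖpₖ₋₁ + pₖ₋₂ and qₖ = aₖqₖ₋₁ + qₖ₋₂:
  k=0: a=2, p=2, q=1
  k=1: a=11, p=23, q=11
  k=2: a=2, p=48, q=23
  k=3: a=3, p=167, q=80
  k=4: a=4, p=716, q=343

716/343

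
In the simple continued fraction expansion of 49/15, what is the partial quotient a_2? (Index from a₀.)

1

49 = 3·15 + 4   →  a_0 = 3
15 = 3·4 + 3   →  a_1 = 3
4 = 1·3 + 1   →  a_2 = 1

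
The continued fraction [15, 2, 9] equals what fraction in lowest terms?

294/19

Fold from the inside: start with 9/1.
  2 + 1/9 = 19/9
  15 + 9/19 = 294/19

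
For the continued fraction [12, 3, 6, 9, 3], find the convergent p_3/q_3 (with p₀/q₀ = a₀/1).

2143/174

Using pₖ = aₖpₖ₋₁ + pₖ₋₂, qₖ = aₖqₖ₋₁ + qₖ₋₂ (with p₋₁=1, p₋₂=0, q₋₁=0, q₋₂=1):
  k=0: a=12, p=12, q=1
  k=1: a=3, p=37, q=3
  k=2: a=6, p=234, q=19
  k=3: a=9, p=2143, q=174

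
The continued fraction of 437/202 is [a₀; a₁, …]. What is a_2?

8

437 = 2·202 + 33   →  a_0 = 2
202 = 6·33 + 4   →  a_1 = 6
33 = 8·4 + 1   →  a_2 = 8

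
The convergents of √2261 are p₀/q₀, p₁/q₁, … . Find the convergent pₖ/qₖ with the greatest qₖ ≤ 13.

523/11

√2261 = [47; 1, 1, 4, 1, 1, 94, …] (period length 6).
Convergents:
  p_0/q_0 = 47/1
  p_1/q_1 = 48/1
  p_2/q_2 = 95/2
  p_3/q_3 = 428/9
  p_4/q_4 = 523/11
  p_5/q_5 = 951/20
q_4 = 11 ≤ 13 < 20 = q_5, so the answer is 523/11.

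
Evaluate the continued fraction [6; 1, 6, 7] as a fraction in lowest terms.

343/50

Using pₖ = aₖpₖ₋₁ + pₖ₋₂ and qₖ = aₖqₖ₋₁ + qₖ₋₂:
  k=0: a=6, p=6, q=1
  k=1: a=1, p=7, q=1
  k=2: a=6, p=48, q=7
  k=3: a=7, p=343, q=50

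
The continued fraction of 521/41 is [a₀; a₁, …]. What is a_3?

521 = 12·41 + 29   →  a_0 = 12
41 = 1·29 + 12   →  a_1 = 1
29 = 2·12 + 5   →  a_2 = 2
12 = 2·5 + 2   →  a_3 = 2

2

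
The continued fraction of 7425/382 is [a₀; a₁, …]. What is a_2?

3

7425 = 19·382 + 167   →  a_0 = 19
382 = 2·167 + 48   →  a_1 = 2
167 = 3·48 + 23   →  a_2 = 3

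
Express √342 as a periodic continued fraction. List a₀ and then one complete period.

a₀ = ⌊√342⌋ = 18.

[18; 2, 36]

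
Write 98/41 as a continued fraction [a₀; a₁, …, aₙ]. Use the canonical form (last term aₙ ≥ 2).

98 = 2·41 + 16
41 = 2·16 + 9
16 = 1·9 + 7
9 = 1·7 + 2
7 = 3·2 + 1
2 = 2·1 + 0  (stop)
So 98/41 = [2; 2, 1, 1, 3, 2].

[2; 2, 1, 1, 3, 2]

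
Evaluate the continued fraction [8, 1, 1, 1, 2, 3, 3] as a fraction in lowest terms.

Fold from the inside: start with 3/1.
  3 + 1/3 = 10/3
  2 + 3/10 = 23/10
  1 + 10/23 = 33/23
  1 + 23/33 = 56/33
  1 + 33/56 = 89/56
  8 + 56/89 = 768/89

768/89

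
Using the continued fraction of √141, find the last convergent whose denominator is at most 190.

√141 = [11; 1, 6, 1, 22, …] (period length 4).
Convergents:
  p_0/q_0 = 11/1
  p_1/q_1 = 12/1
  p_2/q_2 = 83/7
  p_3/q_3 = 95/8
  p_4/q_4 = 2173/183
  p_5/q_5 = 2268/191
q_4 = 183 ≤ 190 < 191 = q_5, so the answer is 2173/183.

2173/183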